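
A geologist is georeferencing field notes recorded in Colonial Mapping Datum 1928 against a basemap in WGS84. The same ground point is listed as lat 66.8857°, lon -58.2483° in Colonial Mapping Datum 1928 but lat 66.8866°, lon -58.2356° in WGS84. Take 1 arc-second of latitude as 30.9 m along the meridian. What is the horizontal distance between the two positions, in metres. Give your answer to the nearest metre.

564 m

Δφ = 66.8866° − 66.8857° = +0.0009°; Δλ = -58.2356° − -58.2483° = +0.0127°.
1° of latitude = 3600 × 30.90 = 111240 m.
ΔN = Δφ × 111240 = 100.1 m; ΔE = Δλ × 111240 × cos(66.8857°) = +0.0127 × 111240 × 0.392567 = 554.6 m.
Distance = √(ΔE² + ΔN²) = √(554.6² + 100.1²) = 563.6 m.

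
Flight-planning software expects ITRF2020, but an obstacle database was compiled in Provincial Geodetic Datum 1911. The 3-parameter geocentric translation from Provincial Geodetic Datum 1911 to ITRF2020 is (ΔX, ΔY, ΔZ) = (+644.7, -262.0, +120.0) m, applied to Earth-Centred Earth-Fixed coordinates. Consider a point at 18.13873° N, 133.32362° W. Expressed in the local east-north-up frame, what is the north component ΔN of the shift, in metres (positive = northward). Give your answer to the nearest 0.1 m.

ΔN = 192.4 m

At φ = 18.13873°, λ = -133.32362°: sin φ = 0.311319, cos φ = 0.950306, sin λ = -0.727490, cos λ = -0.686118.
ΔN = −sin φ cos λ·ΔX − sin φ sin λ·ΔY + cos φ·ΔZ = −(0.311319)(-0.686118)(644.7) − (0.311319)(-0.727490)(-262.0) + (0.950306)(120.0) = 192.41 m.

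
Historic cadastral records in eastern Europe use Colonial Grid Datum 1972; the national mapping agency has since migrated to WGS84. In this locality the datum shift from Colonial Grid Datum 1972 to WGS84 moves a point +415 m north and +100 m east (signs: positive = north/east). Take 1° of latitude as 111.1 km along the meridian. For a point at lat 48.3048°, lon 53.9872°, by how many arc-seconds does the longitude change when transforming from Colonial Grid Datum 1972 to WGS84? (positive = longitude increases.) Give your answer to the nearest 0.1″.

Δλ = 4.9″

At latitude 48.3048°, cos φ = 0.665168.
1° of longitude at this latitude = 111.1 × cos φ = 73.90 km, so Δλ = 100.0 / 73900.1 = 0.0013532° = 4.871″.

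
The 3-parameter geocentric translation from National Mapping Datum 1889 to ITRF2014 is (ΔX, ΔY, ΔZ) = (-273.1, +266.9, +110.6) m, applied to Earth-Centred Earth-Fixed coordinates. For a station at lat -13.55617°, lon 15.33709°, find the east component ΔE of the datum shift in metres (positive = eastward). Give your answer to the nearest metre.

ΔE = 330 m

At φ = -13.55617°, λ = 15.33709°: sin φ = -0.234399, cos φ = 0.972141, sin λ = 0.264497, cos λ = 0.964386.
ΔE = −sin λ·ΔX + cos λ·ΔY = −(0.264497)·(-273.1) + (0.964386)·(266.9) = 329.63 m.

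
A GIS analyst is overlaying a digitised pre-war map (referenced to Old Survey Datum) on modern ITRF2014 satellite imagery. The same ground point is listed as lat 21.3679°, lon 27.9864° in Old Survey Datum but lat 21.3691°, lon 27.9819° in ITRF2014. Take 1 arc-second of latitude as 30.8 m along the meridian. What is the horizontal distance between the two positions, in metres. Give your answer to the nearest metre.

Δφ = 21.3691° − 21.3679° = +0.0012°; Δλ = 27.9819° − 27.9864° = -0.0045°.
1° of latitude = 3600 × 30.80 = 110880 m.
ΔN = Δφ × 110880 = 133.1 m; ΔE = Δλ × 110880 × cos(21.3679°) = -0.0045 × 110880 × 0.931260 = -464.7 m.
Distance = √(ΔE² + ΔN²) = √((-464.7)² + 133.1²) = 483.3 m.

483 m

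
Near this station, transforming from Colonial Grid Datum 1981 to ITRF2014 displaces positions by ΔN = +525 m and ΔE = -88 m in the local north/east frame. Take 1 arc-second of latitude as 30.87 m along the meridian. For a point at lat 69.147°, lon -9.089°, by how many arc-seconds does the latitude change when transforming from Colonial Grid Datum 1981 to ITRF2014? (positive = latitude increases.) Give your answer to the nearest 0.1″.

1″ of latitude = 30.87 m, so Δφ = 525.0 / 30.87 = 17.007″.

Δφ = 17.0″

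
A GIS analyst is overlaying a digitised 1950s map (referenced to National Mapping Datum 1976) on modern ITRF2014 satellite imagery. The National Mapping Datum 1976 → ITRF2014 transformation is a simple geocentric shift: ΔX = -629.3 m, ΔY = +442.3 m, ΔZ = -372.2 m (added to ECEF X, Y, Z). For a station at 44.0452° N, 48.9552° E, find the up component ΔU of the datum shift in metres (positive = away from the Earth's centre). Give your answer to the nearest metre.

At φ = 44.0452°, λ = 48.9552°: sin φ = 0.695226, cos φ = 0.718792, sin λ = 0.754196, cos λ = 0.656649.
ΔU = cos φ cos λ·ΔX + cos φ sin λ·ΔY + sin φ·ΔZ = (0.718792)(0.656649)(-629.3) + (0.718792)(0.754196)(442.3) + (0.695226)(-372.2) = -316.01 m.

ΔU = -316 m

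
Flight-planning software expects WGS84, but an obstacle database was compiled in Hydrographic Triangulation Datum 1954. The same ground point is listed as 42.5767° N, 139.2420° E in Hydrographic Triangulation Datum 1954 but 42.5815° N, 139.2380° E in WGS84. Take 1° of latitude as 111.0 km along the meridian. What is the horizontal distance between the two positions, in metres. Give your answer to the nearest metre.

Δφ = 42.5815° − 42.5767° = +0.0048°; Δλ = 139.2380° − 139.2420° = -0.0040°.
ΔN = Δφ × 111000 = 532.8 m; ΔE = Δλ × 111000 × cos(42.5767°) = -0.0040 × 111000 × 0.736372 = -326.9 m.
Distance = √(ΔE² + ΔN²) = √((-326.9)² + 532.8²) = 625.1 m.

625 m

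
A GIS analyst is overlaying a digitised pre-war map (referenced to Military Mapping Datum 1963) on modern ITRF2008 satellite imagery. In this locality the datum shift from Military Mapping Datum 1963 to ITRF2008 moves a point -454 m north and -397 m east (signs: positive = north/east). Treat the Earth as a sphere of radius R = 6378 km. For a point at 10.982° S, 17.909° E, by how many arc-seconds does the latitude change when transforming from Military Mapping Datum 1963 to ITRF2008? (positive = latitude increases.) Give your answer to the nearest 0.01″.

On a sphere of radius R, 1 rad of latitude = R, so Δφ = ΔN / R = -454.0 / 6378000 = -7.1182e-05 rad = -14.682″.

Δφ = -14.68″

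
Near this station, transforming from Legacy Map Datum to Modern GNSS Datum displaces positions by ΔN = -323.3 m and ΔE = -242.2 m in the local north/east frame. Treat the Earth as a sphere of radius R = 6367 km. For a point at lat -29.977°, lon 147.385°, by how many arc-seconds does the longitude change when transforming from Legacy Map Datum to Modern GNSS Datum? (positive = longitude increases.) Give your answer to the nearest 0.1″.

At latitude -29.977°, cos φ = 0.866226.
One radian of longitude at latitude φ spans R cos φ, so Δλ = ΔE / (R cos φ) = -242.2 / (6367000 × 0.866226) = -4.3915e-05 rad = -9.058″.

Δλ = -9.1″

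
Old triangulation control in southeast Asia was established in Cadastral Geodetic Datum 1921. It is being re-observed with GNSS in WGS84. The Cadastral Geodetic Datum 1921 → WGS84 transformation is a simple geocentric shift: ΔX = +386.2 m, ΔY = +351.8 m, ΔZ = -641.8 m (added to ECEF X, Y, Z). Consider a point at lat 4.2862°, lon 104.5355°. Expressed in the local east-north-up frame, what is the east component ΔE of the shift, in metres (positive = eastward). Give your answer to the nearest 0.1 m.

ΔE = -462.1 m

The local east axis at (φ, λ) is (−sin λ, cos λ, 0), so ΔE = −sin(104.5355°)·386.2 + cos(104.5355°)·351.8 = -462.13 m.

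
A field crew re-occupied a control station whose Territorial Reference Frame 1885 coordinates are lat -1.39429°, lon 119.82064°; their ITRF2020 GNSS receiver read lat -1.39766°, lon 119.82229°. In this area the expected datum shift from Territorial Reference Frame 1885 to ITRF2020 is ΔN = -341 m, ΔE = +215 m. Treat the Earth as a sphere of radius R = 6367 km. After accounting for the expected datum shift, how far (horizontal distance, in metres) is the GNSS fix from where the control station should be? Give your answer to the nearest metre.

46 m

Observed coordinate differences: Δφ = -0.00337°, Δλ = +0.00165°.
Converting to metres (1° lat = 111125 m, cos φ = 0.999704): observed ΔN = -374.5 m, observed ΔE = 183.3 m.
Subtracting the expected shift leaves a residual of -374.5 − (-341) = -33.5 m north and 183.3 − (215) = -31.7 m east.
Residual distance = √((-33.5)² + (-31.7)²) = 46.1 m.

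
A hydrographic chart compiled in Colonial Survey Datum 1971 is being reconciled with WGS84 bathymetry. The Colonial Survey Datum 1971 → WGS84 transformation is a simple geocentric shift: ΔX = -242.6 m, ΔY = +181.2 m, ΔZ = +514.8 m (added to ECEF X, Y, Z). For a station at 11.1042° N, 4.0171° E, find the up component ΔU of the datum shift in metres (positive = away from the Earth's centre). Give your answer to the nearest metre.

ΔU = -126 m

The local up (radial) axis is (cos φ cos λ, cos φ sin λ, sin φ), giving ΔU = -237.473 + 12.456 + 99.147 = -125.87 m.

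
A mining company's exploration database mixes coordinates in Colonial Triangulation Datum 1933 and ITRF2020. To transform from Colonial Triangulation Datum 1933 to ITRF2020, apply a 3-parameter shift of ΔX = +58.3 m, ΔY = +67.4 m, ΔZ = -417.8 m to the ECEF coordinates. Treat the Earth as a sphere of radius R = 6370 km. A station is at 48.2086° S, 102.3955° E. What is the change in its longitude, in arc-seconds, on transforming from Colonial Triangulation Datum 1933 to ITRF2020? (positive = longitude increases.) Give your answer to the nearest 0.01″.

sin φ = -0.745576, cos φ = 0.666421, sin λ = 0.976689, cos λ = -0.214659.
East component: ΔE = −sin λ·ΔX + cos λ·ΔY = −(0.976689)(58.3) + (-0.214659)(67.4) = -71.41 m.
1° of latitude spans πR/180 = 111177 m; at latitude φ, 1° of longitude spans that × cos φ = 74091.0 m, so Δλ = -71.41 / 74091.0 × 3600 = -3.470″.

Δλ = -3.47″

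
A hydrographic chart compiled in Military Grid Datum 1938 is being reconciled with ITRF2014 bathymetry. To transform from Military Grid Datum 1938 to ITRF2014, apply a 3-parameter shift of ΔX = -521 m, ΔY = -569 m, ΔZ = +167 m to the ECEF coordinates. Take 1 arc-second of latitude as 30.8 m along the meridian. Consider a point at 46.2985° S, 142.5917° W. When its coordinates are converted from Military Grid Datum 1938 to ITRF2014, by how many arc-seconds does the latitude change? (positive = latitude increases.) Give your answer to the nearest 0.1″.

Δφ = 21.6″

sin φ = -0.722949, cos φ = 0.690901, sin λ = -0.607491, cos λ = -0.794327.
North component: ΔN = −sin φ cos λ·ΔX − sin φ sin λ·ΔY + cos φ·ΔZ = −(-0.722949)(-0.794327)(-521) − (-0.722949)(-0.607491)(-569) + (0.690901)(167) = 664.47 m.
1° of latitude spans 3600 × 30.80 = 110880 m, so Δφ = 664.47 / 110880 × 3600 = 21.574″.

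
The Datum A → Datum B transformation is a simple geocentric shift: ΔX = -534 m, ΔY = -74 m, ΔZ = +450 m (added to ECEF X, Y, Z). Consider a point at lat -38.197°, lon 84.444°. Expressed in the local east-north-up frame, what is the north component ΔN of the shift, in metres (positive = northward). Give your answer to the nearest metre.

The local north axis is (−sin φ cos λ, −sin φ sin λ, cos φ), giving ΔN = -31.970 − 45.544 + 353.650 = 276.14 m.

ΔN = 276 m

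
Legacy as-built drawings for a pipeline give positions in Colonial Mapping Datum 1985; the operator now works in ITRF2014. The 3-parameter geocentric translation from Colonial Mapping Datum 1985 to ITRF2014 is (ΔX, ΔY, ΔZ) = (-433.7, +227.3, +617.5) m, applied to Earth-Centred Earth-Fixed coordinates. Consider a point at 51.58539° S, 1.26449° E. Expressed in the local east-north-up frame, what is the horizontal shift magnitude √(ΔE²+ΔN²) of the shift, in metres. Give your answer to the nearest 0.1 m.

The local east axis at (φ, λ) is (−sin λ, cos λ, 0), so ΔE = −sin(1.26449°)·(-433.7) + cos(1.26449°)·227.3 = 236.82 m.
The local north axis is (−sin φ cos λ, −sin φ sin λ, cos φ), giving ΔN = -339.736 + 3.930 + 383.682 = 47.88 m.
Horizontal magnitude = √(ΔE² + ΔN²) = √(236.82² + 47.88²) = 241.61 m.

241.6 m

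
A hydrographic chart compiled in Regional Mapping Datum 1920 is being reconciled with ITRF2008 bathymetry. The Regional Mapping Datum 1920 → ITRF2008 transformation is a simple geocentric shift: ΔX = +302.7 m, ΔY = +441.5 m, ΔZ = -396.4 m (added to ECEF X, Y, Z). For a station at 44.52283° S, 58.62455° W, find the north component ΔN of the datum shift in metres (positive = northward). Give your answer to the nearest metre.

At φ = -44.52283°, λ = -58.62455°: sin φ = -0.701193, cos φ = 0.712971, sin λ = -0.853774, cos λ = 0.520644.
ΔN = −sin φ cos λ·ΔX − sin φ sin λ·ΔY + cos φ·ΔZ = −(-0.701193)(0.520644)(302.7) − (-0.701193)(-0.853774)(441.5) + (0.712971)(-396.4) = -436.42 m.

ΔN = -436 m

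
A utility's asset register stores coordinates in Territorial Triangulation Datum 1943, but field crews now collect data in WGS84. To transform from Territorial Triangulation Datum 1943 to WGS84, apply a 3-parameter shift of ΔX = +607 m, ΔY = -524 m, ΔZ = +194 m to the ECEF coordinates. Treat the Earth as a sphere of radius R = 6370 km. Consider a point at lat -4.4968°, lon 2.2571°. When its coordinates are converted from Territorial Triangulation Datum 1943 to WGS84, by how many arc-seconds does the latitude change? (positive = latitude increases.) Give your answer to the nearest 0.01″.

sin φ = -0.078403, cos φ = 0.996922, sin λ = 0.039384, cos λ = 0.999224.
North component: ΔN = −sin φ cos λ·ΔX − sin φ sin λ·ΔY + cos φ·ΔZ = −(-0.078403)(0.999224)(607) − (-0.078403)(0.039384)(-524) + (0.996922)(194) = 239.34 m.
1° of latitude spans πR/180 = 111177 m, so Δφ = 239.34 / 111177 × 3600 = 7.750″.

Δφ = 7.75″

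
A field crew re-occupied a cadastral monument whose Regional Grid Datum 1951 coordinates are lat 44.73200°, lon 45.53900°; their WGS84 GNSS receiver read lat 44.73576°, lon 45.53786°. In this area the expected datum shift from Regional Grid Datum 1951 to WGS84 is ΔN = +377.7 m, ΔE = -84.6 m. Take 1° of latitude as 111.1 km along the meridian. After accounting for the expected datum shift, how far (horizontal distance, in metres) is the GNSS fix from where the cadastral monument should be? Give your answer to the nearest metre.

Observed coordinate differences: Δφ = +0.00376°, Δλ = -0.00114°.
Converting to metres (1° lat = 111100 m, cos φ = 0.710407): observed ΔN = 417.7 m, observed ΔE = -90.0 m.
Subtracting the expected shift leaves a residual of 417.7 − (377.7) = 40.0 m north and -90.0 − (-84.6) = -5.4 m east.
Residual distance = √(40.0² + (-5.4)²) = 40.4 m.

40 m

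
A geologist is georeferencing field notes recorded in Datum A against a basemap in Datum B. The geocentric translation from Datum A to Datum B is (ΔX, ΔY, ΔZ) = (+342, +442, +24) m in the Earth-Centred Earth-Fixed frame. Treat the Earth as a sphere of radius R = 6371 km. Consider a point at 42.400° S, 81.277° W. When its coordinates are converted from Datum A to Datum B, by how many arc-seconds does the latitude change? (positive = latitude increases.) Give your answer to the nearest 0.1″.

Δφ = -7.8″

sin φ = -0.674302, cos φ = 0.738455, sin λ = -0.988433, cos λ = 0.151658.
North component: ΔN = −sin φ cos λ·ΔX − sin φ sin λ·ΔY + cos φ·ΔZ = −(-0.674302)(0.151658)(342) − (-0.674302)(-0.988433)(442) + (0.738455)(24) = -241.90 m.
1° of latitude spans πR/180 = 111195 m, so Δφ = -241.90 / 111195 × 3600 = -7.832″.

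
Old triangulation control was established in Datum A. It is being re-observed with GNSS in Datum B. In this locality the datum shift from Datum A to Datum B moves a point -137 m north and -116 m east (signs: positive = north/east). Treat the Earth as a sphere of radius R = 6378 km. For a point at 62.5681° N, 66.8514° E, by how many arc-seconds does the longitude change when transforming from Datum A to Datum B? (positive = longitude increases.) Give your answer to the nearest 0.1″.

At latitude 62.5681°, cos φ = 0.460694.
One radian of longitude at latitude φ spans R cos φ, so Δλ = ΔE / (R cos φ) = -116.0 / (6378000 × 0.460694) = -3.9479e-05 rad = -8.143″.

Δλ = -8.1″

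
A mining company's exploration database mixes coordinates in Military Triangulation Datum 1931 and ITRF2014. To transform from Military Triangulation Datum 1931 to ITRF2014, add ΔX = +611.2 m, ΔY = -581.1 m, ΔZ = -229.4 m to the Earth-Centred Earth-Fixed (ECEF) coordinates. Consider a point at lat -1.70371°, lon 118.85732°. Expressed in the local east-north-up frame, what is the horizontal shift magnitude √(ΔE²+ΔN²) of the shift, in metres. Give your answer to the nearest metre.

359 m

At φ = -1.70371°, λ = 118.85732°: sin φ = -0.029731, cos φ = 0.999558, sin λ = 0.875824, cos λ = -0.482630.
ΔE = −sin λ·ΔX + cos λ·ΔY = −(0.875824)·(611.2) + (-0.482630)·(-581.1) = -254.85 m.
ΔN = −sin φ cos λ·ΔX − sin φ sin λ·ΔY + cos φ·ΔZ = −(-0.029731)(-0.482630)(611.2) − (-0.029731)(0.875824)(-581.1) + (0.999558)(-229.4) = -253.20 m.
Horizontal magnitude = √(ΔE² + ΔN²) = √((-254.85)² + (-253.20)²) = 359.25 m.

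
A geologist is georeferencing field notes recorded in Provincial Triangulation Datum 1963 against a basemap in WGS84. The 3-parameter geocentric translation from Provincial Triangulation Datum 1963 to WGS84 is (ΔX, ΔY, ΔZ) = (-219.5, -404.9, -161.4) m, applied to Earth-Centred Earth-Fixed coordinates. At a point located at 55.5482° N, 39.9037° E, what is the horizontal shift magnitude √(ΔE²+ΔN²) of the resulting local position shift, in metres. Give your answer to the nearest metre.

312 m

The local east axis at (φ, λ) is (−sin λ, cos λ, 0), so ΔE = −sin(39.9037°)·(-219.5) + cos(39.9037°)·(-404.9) = -169.80 m.
The local north axis is (−sin φ cos λ, −sin φ sin λ, cos φ), giving ΔN = 138.850 + 214.185 − 91.306 = 261.73 m.
Horizontal magnitude = √(ΔE² + ΔN²) = √((-169.80)² + 261.73²) = 311.98 m.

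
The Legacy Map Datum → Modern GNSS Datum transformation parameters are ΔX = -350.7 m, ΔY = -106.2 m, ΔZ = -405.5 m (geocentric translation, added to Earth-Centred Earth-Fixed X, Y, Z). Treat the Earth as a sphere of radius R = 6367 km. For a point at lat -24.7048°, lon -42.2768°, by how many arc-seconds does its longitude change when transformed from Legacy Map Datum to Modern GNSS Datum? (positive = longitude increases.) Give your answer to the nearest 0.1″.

sin φ = -0.417943, cos φ = 0.908473, sin λ = -0.672713, cos λ = 0.739904.
East component: ΔE = −sin λ·ΔX + cos λ·ΔY = −(-0.672713)(-350.7) + (0.739904)(-106.2) = -314.50 m.
1° of latitude spans πR/180 = 111125 m; at latitude φ, 1° of longitude spans that × cos φ = 100954.2 m, so Δλ = -314.50 / 100954.2 × 3600 = -11.215″.

Δλ = -11.2″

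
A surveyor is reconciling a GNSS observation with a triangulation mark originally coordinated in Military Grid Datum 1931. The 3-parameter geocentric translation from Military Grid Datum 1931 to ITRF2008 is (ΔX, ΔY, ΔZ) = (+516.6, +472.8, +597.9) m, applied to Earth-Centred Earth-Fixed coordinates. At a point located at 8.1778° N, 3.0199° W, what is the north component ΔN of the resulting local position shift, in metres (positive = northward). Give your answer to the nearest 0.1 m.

ΔN = 522.0 m

At φ = 8.1778°, λ = -3.0199°: sin φ = 0.142245, cos φ = 0.989831, sin λ = -0.052683, cos λ = 0.998611.
ΔN = −sin φ cos λ·ΔX − sin φ sin λ·ΔY + cos φ·ΔZ = −(0.142245)(0.998611)(516.6) − (0.142245)(-0.052683)(472.8) + (0.989831)(597.9) = 521.98 m.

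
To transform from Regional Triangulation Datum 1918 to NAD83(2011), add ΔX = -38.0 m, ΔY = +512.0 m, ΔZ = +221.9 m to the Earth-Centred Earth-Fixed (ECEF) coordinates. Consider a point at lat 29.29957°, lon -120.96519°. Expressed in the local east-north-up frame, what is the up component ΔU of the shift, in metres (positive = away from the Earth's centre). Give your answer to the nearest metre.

ΔU = -257 m

At φ = 29.29957°, λ = -120.96519°: sin φ = 0.489376, cos φ = 0.872073, sin λ = -0.857480, cos λ = -0.514517.
ΔU = cos φ cos λ·ΔX + cos φ sin λ·ΔY + sin φ·ΔZ = (0.872073)(-0.514517)(-38.0) + (0.872073)(-0.857480)(512.0) + (0.489376)(221.9) = -257.22 m.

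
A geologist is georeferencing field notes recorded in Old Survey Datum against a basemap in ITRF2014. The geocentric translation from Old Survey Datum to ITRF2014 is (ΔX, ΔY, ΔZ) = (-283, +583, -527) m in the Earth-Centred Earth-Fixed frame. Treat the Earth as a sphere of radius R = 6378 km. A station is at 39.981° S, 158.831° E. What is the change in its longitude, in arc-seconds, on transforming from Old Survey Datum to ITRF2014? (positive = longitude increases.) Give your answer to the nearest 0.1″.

sin φ = -0.642534, cos φ = 0.766258, sin λ = 0.361120, cos λ = -0.932519.
East component: ΔE = −sin λ·ΔX + cos λ·ΔY = −(0.361120)(-283) + (-0.932519)(583) = -441.46 m.
1° of latitude spans πR/180 = 111317 m; at latitude φ, 1° of longitude spans that × cos φ = 85297.6 m, so Δλ = -441.46 / 85297.6 × 3600 = -18.632″.

Δλ = -18.6″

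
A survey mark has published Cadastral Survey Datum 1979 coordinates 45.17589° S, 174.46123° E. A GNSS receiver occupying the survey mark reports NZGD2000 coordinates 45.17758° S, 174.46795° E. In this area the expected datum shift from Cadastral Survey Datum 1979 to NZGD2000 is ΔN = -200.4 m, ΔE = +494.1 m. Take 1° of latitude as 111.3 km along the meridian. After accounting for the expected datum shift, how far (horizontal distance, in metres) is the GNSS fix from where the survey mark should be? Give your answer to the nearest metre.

Observed coordinate differences: Δφ = -0.00169°, Δλ = +0.00672°.
Converting to metres (1° lat = 111300 m, cos φ = 0.704933): observed ΔN = -188.1 m, observed ΔE = 527.2 m.
Subtracting the expected shift leaves a residual of -188.1 − (-200.4) = 12.3 m north and 527.2 − (494.1) = 33.1 m east.
Residual distance = √(12.3² + 33.1²) = 35.4 m.

35 m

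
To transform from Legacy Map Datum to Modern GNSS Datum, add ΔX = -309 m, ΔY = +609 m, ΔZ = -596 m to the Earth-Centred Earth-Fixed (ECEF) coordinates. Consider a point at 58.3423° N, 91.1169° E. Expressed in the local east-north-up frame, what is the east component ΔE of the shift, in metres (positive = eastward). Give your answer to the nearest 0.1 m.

The local east axis at (φ, λ) is (−sin λ, cos λ, 0), so ΔE = −sin(91.1169°)·(-309) + cos(91.1169°)·609 = 297.07 m.

ΔE = 297.1 m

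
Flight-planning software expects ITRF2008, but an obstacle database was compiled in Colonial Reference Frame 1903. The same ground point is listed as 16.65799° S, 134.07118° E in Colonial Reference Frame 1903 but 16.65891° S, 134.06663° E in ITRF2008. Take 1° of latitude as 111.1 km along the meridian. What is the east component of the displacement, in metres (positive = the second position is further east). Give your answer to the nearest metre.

ΔE = -484 m

Δφ = -16.65891° − -16.65799° = -0.00092°; Δλ = 134.06663° − 134.07118° = -0.00455°.
ΔN = Δφ × 111100 = -102.2 m; ΔE = Δλ × 111100 × cos(-16.65799°) = -0.00455 × 111100 × 0.958033 = -484.3 m.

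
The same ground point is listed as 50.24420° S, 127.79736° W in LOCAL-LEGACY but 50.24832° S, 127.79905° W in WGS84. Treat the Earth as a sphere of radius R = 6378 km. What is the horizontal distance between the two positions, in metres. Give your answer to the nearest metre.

Δφ = -50.24832° − -50.24420° = -0.00412°; Δλ = -127.79905° − -127.79736° = -0.00169°.
1° along a meridian = πR/180 = 111317 m.
ΔN = Δφ × 111317 = -458.6 m; ΔE = Δλ × 111317 × cos(-50.24420°) = -0.00169 × 111317 × 0.639517 = -120.3 m.
Distance = √(ΔE² + ΔN²) = √((-120.3)² + (-458.6)²) = 474.1 m.

474 m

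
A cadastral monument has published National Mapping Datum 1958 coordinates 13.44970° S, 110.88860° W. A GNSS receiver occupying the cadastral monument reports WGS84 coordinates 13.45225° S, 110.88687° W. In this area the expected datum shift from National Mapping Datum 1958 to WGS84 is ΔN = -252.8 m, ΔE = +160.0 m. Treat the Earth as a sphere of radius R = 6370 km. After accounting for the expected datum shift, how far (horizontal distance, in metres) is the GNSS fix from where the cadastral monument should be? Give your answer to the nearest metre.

41 m

Observed coordinate differences: Δφ = -0.00255°, Δλ = +0.00173°.
Converting to metres (1° lat = 111177 m, cos φ = 0.972574): observed ΔN = -283.5 m, observed ΔE = 187.1 m.
Subtracting the expected shift leaves a residual of -283.5 − (-252.8) = -30.7 m north and 187.1 − (160.0) = 27.1 m east.
Residual distance = √((-30.7)² + 27.1²) = 40.9 m.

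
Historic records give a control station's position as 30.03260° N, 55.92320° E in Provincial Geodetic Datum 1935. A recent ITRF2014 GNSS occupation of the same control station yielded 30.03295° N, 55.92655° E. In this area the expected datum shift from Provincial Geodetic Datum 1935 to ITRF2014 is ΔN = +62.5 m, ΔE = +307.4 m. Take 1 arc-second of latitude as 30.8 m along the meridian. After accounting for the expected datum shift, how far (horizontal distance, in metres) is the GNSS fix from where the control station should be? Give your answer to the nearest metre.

28 m

Observed coordinate differences: Δφ = +0.00035°, Δλ = +0.00335°.
Converting to metres (1° lat = 110880 m, cos φ = 0.865741): observed ΔN = 38.8 m, observed ΔE = 321.6 m.
Subtracting the expected shift leaves a residual of 38.8 − (62.5) = -23.7 m north and 321.6 − (307.4) = 14.2 m east.
Residual distance = √((-23.7)² + 14.2²) = 27.6 m.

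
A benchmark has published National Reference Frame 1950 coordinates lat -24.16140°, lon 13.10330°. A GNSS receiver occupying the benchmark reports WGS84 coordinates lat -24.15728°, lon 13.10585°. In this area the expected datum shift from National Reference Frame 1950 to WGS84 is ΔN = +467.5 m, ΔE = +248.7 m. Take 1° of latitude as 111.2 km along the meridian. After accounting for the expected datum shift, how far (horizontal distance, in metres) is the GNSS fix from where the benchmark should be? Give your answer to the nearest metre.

14 m

Observed coordinate differences: Δφ = +0.00412°, Δλ = +0.00255°.
Converting to metres (1° lat = 111200 m, cos φ = 0.912396): observed ΔN = 458.1 m, observed ΔE = 258.7 m.
Subtracting the expected shift leaves a residual of 458.1 − (467.5) = -9.4 m north and 258.7 − (248.7) = 10.0 m east.
Residual distance = √((-9.4)² + 10.0²) = 13.7 m.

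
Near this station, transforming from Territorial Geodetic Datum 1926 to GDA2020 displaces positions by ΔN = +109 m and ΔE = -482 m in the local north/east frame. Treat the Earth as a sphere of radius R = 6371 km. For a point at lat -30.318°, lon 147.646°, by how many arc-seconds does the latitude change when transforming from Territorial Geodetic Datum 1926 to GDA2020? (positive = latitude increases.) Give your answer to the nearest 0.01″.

Δφ = 3.53″

On a sphere of radius R, 1 rad of latitude = R, so Δφ = ΔN / R = 109.0 / 6371000 = 1.7109e-05 rad = 3.529″.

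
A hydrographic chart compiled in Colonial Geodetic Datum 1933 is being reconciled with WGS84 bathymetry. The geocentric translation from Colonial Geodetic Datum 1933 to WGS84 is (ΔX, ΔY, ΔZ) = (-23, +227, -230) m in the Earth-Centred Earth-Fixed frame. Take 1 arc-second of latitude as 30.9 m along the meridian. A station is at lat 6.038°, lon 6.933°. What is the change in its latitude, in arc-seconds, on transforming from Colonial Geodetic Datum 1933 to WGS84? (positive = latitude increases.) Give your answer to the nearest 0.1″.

Δφ = -7.4″

sin φ = 0.105188, cos φ = 0.994452, sin λ = 0.120709, cos λ = 0.992688.
North component: ΔN = −sin φ cos λ·ΔX − sin φ sin λ·ΔY + cos φ·ΔZ = −(0.105188)(0.992688)(-23) − (0.105188)(0.120709)(227) + (0.994452)(-230) = -229.20 m.
1° of latitude spans 3600 × 30.90 = 111240 m, so Δφ = -229.20 / 111240 × 3600 = -7.418″.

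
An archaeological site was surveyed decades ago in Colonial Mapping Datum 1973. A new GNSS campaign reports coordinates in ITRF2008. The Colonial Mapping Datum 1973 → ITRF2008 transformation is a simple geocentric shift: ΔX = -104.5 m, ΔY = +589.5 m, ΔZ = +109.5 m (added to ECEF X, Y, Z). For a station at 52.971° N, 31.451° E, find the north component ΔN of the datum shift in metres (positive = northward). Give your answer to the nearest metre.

At φ = 52.971°, λ = 31.451°: sin φ = 0.798331, cos φ = 0.602219, sin λ = 0.521769, cos λ = 0.853087.
ΔN = −sin φ cos λ·ΔX − sin φ sin λ·ΔY + cos φ·ΔZ = −(0.798331)(0.853087)(-104.5) − (0.798331)(0.521769)(589.5) + (0.602219)(109.5) = -108.44 m.

ΔN = -108 m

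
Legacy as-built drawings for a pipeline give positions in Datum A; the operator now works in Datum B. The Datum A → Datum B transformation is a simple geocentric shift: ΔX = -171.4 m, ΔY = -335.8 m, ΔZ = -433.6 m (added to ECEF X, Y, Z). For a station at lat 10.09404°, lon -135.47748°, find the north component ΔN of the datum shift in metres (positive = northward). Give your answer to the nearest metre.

At φ = 10.09404°, λ = -135.47748°: sin φ = 0.175264, cos φ = 0.984521, sin λ = -0.701190, cos λ = -0.712975.
ΔN = −sin φ cos λ·ΔX − sin φ sin λ·ΔY + cos φ·ΔZ = −(0.175264)(-0.712975)(-171.4) − (0.175264)(-0.701190)(-335.8) + (0.984521)(-433.6) = -489.57 m.

ΔN = -490 m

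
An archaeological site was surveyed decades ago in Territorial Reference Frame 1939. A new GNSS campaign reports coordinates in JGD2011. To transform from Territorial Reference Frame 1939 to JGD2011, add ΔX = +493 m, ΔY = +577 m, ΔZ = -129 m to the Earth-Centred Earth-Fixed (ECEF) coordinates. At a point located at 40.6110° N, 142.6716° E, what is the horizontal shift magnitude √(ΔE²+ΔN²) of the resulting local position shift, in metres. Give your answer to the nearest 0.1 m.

761.0 m

The local east axis at (φ, λ) is (−sin λ, cos λ, 0), so ΔE = −sin(142.6716°)·493 + cos(142.6716°)·577 = -757.76 m.
The local north axis is (−sin φ cos λ, −sin φ sin λ, cos φ), giving ΔN = 255.174 − 227.746 − 97.930 = -70.50 m.
Horizontal magnitude = √(ΔE² + ΔN²) = √((-757.76)² + (-70.50)²) = 761.03 m.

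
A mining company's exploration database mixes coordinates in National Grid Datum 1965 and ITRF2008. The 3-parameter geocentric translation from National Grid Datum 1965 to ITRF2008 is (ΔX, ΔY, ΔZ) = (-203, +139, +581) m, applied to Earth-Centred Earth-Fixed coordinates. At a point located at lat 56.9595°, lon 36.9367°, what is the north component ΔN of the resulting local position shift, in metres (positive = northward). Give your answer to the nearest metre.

ΔN = 383 m

At φ = 56.9595°, λ = 36.9367°: sin φ = 0.838285, cos φ = 0.545232, sin λ = 0.600932, cos λ = 0.799300.
ΔN = −sin φ cos λ·ΔX − sin φ sin λ·ΔY + cos φ·ΔZ = −(0.838285)(0.799300)(-203) − (0.838285)(0.600932)(139) + (0.545232)(581) = 382.78 m.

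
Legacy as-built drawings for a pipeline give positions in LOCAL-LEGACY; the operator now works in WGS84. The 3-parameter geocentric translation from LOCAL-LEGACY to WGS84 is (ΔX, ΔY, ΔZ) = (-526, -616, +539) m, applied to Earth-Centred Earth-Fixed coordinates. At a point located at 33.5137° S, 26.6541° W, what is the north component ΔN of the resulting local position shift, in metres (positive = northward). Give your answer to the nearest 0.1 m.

ΔN = 342.4 m

At φ = -33.5137°, λ = -26.6541°: sin φ = -0.552136, cos φ = 0.833754, sin λ = -0.448603, cos λ = 0.893731.
ΔN = −sin φ cos λ·ΔX − sin φ sin λ·ΔY + cos φ·ΔZ = −(-0.552136)(0.893731)(-526) − (-0.552136)(-0.448603)(-616) + (0.833754)(539) = 342.41 m.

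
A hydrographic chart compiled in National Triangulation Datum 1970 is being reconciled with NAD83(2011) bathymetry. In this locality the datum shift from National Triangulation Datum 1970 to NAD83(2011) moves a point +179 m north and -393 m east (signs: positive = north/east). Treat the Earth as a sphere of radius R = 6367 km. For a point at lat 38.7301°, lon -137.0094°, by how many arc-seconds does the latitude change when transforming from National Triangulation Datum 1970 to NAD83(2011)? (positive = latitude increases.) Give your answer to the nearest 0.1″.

On a sphere of radius R, 1 rad of latitude = R, so Δφ = ΔN / R = 179.0 / 6367000 = 2.8114e-05 rad = 5.799″.

Δφ = 5.8″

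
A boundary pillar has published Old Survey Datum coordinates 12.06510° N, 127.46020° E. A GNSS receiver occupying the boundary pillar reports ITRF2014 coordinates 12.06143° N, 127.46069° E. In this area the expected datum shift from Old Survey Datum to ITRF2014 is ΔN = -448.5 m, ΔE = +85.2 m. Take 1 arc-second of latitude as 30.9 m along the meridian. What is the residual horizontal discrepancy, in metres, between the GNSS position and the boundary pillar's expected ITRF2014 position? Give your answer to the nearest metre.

Observed coordinate differences: Δφ = -0.00367°, Δλ = +0.00049°.
Converting to metres (1° lat = 111240 m, cos φ = 0.977911): observed ΔN = -408.3 m, observed ΔE = 53.3 m.
Subtracting the expected shift leaves a residual of -408.3 − (-448.5) = 40.2 m north and 53.3 − (85.2) = -31.9 m east.
Residual distance = √(40.2² + (-31.9)²) = 51.4 m.

51 m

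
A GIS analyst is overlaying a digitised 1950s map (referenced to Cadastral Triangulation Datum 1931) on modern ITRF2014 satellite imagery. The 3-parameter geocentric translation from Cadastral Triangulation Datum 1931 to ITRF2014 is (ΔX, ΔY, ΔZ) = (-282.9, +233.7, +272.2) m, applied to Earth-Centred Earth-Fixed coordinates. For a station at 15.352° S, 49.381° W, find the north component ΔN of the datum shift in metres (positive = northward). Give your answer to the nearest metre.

ΔN = 167 m

At φ = -15.352°, λ = -49.381°: sin φ = -0.264748, cos φ = 0.964318, sin λ = -0.759055, cos λ = 0.651026.
ΔN = −sin φ cos λ·ΔX − sin φ sin λ·ΔY + cos φ·ΔZ = −(-0.264748)(0.651026)(-282.9) − (-0.264748)(-0.759055)(233.7) + (0.964318)(272.2) = 166.76 m.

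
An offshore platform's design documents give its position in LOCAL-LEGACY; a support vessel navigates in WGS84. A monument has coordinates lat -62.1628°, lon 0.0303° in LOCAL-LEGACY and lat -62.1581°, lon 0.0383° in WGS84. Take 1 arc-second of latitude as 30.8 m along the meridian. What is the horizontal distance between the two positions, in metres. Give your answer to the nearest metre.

666 m

Δφ = -62.1581° − -62.1628° = +0.0047°; Δλ = 0.0383° − 0.0303° = +0.0080°.
1° of latitude = 3600 × 30.80 = 110880 m.
ΔN = Δφ × 110880 = 521.1 m; ΔE = Δλ × 110880 × cos(-62.1628°) = +0.0080 × 110880 × 0.466961 = 414.2 m.
Distance = √(ΔE² + ΔN²) = √(414.2² + 521.1²) = 665.7 m.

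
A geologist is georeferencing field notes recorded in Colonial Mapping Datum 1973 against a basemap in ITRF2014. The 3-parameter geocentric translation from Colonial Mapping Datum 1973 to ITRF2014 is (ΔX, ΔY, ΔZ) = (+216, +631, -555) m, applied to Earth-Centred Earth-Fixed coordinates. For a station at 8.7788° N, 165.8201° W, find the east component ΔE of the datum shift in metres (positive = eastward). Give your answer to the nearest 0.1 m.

ΔE = -558.9 m

The local east axis at (φ, λ) is (−sin λ, cos λ, 0), so ΔE = −sin(-165.8201°)·216 + cos(-165.8201°)·631 = -558.86 m.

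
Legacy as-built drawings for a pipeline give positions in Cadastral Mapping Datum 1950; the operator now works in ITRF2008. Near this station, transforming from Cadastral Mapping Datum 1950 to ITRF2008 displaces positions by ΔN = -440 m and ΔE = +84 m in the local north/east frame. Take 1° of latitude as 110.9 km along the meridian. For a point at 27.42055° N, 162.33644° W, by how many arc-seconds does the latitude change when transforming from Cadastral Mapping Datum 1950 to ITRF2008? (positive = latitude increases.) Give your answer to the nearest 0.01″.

Δφ = -14.28″

1° of latitude = 110.9 km, so Δφ = -440.0 / 110900 = -0.0039675° = -14.283″.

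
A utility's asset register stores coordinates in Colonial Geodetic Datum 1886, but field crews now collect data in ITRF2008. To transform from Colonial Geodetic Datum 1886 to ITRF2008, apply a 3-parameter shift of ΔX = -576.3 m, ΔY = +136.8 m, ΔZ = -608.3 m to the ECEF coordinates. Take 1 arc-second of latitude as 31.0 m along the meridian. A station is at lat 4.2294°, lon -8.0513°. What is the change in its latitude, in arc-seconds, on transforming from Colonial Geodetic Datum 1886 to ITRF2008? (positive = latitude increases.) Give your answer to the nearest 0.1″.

Δφ = -18.2″

sin φ = 0.073750, cos φ = 0.997277, sin λ = -0.140060, cos λ = 0.990143.
North component: ΔN = −sin φ cos λ·ΔX − sin φ sin λ·ΔY + cos φ·ΔZ = −(0.073750)(0.990143)(-576.3) − (0.073750)(-0.140060)(136.8) + (0.997277)(-608.3) = -563.15 m.
1° of latitude spans 3600 × 31.00 = 111600 m, so Δφ = -563.15 / 111600 × 3600 = -18.166″.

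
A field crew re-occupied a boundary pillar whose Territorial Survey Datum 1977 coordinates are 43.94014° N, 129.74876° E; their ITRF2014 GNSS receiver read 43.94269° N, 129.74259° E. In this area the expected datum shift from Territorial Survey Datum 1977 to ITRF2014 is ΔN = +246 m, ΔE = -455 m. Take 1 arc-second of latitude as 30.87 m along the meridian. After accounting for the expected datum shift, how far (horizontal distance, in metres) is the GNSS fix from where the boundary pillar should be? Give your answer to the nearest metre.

Observed coordinate differences: Δφ = +0.00255°, Δλ = -0.00617°.
Converting to metres (1° lat = 111132 m, cos φ = 0.720065): observed ΔN = 283.4 m, observed ΔE = -493.7 m.
Subtracting the expected shift leaves a residual of 283.4 − (246) = 37.4 m north and -493.7 − (-455) = -38.7 m east.
Residual distance = √(37.4² + (-38.7)²) = 53.8 m.

54 m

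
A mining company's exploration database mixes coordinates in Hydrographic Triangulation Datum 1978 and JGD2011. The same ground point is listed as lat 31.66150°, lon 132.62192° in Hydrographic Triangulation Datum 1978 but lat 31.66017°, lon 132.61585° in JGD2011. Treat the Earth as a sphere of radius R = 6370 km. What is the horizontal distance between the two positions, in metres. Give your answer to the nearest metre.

593 m

Δφ = 31.66017° − 31.66150° = -0.00133°; Δλ = 132.61585° − 132.62192° = -0.00607°.
1° along a meridian = πR/180 = 111177 m.
ΔN = Δφ × 111177 = -147.9 m; ΔE = Δλ × 111177 × cos(31.66150°) = -0.00607 × 111177 × 0.851164 = -574.4 m.
Distance = √(ΔE² + ΔN²) = √((-574.4)² + (-147.9)²) = 593.1 m.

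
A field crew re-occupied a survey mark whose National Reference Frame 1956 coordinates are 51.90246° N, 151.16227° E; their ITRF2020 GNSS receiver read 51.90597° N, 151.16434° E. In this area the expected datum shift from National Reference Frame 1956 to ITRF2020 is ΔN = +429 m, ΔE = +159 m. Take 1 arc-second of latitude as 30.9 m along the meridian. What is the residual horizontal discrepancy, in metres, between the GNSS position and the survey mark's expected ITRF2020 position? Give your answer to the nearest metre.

Observed coordinate differences: Δφ = +0.00351°, Δλ = +0.00207°.
Converting to metres (1° lat = 111240 m, cos φ = 0.617002): observed ΔN = 390.5 m, observed ΔE = 142.1 m.
Subtracting the expected shift leaves a residual of 390.5 − (429) = -38.5 m north and 142.1 − (159) = -16.9 m east.
Residual distance = √((-38.5)² + (-16.9)²) = 42.1 m.

42 m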